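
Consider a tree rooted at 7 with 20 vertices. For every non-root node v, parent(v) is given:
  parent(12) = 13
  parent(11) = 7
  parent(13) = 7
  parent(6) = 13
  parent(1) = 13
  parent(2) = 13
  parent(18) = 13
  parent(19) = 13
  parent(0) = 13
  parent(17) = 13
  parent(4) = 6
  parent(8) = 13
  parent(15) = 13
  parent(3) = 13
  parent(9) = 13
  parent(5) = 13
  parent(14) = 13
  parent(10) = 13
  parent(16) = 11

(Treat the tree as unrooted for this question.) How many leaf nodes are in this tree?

16

Exactly 16 nodes have a single neighbour: 0, 1, 2, 3, 4, 5, 8, 9, 10, 12, 14, 15, 16, 17, 18, 19.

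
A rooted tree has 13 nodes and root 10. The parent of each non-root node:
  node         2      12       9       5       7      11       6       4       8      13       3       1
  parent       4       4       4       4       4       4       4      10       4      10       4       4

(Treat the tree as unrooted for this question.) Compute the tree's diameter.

3

BFS from 13 reaches 5 last, at distance 3; BFS from 5 confirms no node is farther.
Path: 13–10–4–5.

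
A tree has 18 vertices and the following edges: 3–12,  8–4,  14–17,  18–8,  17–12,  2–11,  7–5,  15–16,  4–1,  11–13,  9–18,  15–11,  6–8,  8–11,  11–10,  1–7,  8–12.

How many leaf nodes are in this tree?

9

The leaves are 2, 3, 5, 6, 9, 10, 13, 14, 16.
That is 9 leaves.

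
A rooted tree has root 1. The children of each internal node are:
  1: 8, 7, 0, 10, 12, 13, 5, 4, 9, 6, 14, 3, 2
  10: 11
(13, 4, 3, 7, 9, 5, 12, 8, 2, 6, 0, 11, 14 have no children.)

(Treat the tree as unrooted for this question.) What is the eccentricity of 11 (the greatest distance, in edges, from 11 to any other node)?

The node farthest from 11 is 9 (3, 8, 14, 7, 12, 2, 6, 13, 5, 0, 4 also at distance 3), via 11-10-1-9 — 3 edges.

3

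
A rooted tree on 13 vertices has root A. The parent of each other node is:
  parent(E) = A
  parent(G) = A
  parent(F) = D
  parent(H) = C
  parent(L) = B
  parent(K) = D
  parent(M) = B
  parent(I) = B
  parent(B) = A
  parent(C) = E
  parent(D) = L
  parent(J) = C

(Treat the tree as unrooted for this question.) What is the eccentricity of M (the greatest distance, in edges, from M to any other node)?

5

The node farthest from M is J (H also at distance 5), via M–B–A–E–C–J — 5 edges.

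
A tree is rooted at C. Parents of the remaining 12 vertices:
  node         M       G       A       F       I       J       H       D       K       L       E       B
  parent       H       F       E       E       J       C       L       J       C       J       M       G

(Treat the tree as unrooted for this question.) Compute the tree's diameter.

9

Starting from B, a farthest node is K at distance 9.
One longest path: B – G – F – E – M – H – L – J – C – K.
So the diameter is 9.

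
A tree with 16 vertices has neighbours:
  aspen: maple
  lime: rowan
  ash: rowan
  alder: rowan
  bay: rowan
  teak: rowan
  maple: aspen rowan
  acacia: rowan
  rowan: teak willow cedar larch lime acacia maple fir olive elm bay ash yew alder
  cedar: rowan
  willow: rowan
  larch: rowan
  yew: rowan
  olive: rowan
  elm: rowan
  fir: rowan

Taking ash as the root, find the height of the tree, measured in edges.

3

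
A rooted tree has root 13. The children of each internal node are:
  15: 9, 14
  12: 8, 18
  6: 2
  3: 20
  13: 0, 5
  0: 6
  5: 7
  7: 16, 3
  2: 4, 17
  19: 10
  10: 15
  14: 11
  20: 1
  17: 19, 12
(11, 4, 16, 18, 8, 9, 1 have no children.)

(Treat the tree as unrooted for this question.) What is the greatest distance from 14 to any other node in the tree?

The node farthest from 14 is 1, via 14-15-10-19-17-2-6-0-13-5-7-3-20-1 — 13 edges.

13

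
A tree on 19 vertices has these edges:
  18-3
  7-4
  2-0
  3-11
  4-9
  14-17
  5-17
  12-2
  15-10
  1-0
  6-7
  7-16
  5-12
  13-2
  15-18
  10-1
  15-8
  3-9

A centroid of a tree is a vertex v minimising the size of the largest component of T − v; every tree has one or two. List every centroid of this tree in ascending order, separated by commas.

If 15 is removed the pieces have sizes 9, 8, 1, all ≤ ⌊19/2⌋ = 9.
No neighbour of 15 does as well, so 15 is the unique centroid.

15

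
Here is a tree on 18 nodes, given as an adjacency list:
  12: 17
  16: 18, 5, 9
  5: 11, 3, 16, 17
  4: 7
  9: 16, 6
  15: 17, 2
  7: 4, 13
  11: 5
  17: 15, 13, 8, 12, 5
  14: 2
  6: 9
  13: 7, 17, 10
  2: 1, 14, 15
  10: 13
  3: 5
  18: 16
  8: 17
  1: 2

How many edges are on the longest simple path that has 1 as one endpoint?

7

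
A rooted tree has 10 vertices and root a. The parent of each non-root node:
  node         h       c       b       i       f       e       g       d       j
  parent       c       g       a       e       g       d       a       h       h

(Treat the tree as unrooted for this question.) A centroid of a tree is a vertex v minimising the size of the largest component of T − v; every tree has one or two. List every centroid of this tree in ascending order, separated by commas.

Delete h: the remaining components have sizes 5, 3, 1. Max 5 ≤ 5, so h is a centroid.
Its neighbour c also leaves a largest component of size 5, so both are centroids.

c, h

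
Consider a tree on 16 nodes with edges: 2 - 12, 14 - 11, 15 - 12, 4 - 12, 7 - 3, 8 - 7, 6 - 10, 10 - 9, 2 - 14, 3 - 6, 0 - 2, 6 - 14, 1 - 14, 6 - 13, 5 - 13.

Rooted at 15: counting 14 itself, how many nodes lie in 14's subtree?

Descendants of 14 (including itself): 14, 6, 1, 11, 3, 13, 10, 7, 5, 9, 8. That's 11.

11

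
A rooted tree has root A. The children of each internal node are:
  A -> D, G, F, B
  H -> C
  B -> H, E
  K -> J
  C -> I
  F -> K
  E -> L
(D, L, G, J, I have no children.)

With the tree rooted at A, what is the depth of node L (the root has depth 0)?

3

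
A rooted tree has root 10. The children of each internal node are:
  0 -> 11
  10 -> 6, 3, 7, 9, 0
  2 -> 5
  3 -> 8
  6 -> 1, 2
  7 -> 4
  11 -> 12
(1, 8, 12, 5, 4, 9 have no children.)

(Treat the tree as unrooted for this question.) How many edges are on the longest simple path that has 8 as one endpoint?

The node farthest from 8 is 5 (12 also at distance 5), via 8–3–10–6–2–5 — 5 edges.

5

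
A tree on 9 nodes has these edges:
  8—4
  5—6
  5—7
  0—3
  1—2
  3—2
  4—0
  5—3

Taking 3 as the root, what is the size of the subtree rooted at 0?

3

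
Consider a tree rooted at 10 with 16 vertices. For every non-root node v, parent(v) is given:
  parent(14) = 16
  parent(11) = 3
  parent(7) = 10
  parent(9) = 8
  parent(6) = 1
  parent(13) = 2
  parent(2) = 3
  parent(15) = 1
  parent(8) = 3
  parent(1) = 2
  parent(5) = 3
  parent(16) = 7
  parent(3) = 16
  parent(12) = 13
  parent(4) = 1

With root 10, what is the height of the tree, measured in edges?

6

4 sits deepest: 10-7-16-3-2-1-4 — 6 edges from the root.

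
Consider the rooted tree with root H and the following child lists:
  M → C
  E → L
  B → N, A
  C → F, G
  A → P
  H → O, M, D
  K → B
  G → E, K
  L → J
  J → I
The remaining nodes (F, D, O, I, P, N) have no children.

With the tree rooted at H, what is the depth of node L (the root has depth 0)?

5

H–M–C–G–E–L — 5 edges.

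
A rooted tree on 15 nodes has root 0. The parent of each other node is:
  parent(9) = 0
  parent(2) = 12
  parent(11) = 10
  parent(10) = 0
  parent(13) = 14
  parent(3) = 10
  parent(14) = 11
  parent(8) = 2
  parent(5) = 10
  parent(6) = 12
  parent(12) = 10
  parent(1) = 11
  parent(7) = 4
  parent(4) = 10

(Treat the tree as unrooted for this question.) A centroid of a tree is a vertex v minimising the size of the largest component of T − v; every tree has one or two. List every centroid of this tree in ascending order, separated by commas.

Delete 10: the remaining components have sizes 4, 4, 2, 2, 1, 1. Max 4 ≤ 7, so 10 is a centroid.
No neighbour of 10 does as well, so 10 is the unique centroid.

10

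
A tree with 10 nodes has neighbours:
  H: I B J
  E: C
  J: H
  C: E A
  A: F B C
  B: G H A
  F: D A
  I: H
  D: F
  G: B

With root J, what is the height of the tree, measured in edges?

E sits deepest: J–H–B–A–C–E — 5 edges from the root.

5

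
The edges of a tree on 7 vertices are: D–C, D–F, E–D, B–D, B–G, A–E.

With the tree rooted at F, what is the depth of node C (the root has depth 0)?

2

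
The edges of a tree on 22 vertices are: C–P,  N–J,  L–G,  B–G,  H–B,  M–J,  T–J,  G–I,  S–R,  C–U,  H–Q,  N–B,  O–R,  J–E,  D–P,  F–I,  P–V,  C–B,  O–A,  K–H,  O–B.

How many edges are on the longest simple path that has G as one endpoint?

4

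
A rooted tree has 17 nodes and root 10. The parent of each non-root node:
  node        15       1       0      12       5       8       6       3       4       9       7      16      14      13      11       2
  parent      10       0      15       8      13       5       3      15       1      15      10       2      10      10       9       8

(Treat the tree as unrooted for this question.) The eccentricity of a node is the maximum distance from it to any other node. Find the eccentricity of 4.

9

The node farthest from 4 is 16, via 4 – 1 – 0 – 15 – 10 – 13 – 5 – 8 – 2 – 16 — 9 edges.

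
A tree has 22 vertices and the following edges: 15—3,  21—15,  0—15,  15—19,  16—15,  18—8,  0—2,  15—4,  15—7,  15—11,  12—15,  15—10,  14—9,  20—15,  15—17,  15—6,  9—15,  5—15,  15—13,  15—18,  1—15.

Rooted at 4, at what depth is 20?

2

Path from 4 to 20: 4 – 15 – 20, which has 2 edges.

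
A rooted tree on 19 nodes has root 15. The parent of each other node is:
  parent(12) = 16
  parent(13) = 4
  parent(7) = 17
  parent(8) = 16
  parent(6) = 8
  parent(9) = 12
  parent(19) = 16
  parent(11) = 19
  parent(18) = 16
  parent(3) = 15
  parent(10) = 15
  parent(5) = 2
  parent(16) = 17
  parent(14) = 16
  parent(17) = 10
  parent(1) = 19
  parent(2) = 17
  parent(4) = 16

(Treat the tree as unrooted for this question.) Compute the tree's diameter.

A longest path is 3 – 15 – 10 – 17 – 16 – 4 – 13, with 6 edges.

6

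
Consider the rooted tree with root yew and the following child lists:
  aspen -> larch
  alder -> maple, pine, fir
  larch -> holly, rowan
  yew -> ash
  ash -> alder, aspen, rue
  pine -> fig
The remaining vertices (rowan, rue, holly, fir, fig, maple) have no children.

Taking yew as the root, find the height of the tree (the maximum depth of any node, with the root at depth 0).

4

A deepest node is holly, reached by yew-ash-aspen-larch-holly.
That path has 4 edges, so the height is 4.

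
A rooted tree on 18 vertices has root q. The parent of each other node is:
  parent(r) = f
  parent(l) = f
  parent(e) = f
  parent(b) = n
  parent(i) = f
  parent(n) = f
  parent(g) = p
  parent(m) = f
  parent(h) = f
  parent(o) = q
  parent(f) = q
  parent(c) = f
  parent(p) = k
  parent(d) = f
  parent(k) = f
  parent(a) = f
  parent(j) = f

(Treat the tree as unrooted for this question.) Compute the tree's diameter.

BFS from g reaches o last, at distance 5; BFS from o confirms no node is farther.
Path: g - p - k - f - q - o.

5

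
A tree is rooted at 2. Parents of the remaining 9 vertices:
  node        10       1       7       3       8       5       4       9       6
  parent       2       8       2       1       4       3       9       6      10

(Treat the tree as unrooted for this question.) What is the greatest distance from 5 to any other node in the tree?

The node farthest from 5 is 7, via 5–3–1–8–4–9–6–10–2–7 — 9 edges.

9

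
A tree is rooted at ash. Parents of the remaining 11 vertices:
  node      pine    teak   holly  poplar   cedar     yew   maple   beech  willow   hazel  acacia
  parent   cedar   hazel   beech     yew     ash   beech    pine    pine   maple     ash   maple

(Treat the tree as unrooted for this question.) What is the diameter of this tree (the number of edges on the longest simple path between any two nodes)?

7

Starting from teak, a farthest node is poplar at distance 7.
One longest path: teak – hazel – ash – cedar – pine – beech – yew – poplar.
So the diameter is 7.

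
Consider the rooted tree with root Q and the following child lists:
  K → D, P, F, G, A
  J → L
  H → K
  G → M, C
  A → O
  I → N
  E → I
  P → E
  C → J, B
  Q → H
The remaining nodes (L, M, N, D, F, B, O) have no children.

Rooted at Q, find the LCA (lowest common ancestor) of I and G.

K

I's ancestor chain is I, E, P, K, H, Q and G's is G, K, H, Q; they first meet at K.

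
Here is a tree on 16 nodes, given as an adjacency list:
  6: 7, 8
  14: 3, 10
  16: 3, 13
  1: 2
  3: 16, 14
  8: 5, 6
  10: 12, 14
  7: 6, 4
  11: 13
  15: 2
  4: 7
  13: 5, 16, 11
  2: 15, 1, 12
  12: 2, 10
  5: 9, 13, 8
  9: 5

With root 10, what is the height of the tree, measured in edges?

The longest root-to-leaf path is 10 → 14 → 3 → 16 → 13 → 5 → 8 → 6 → 7 → 4 (9 edges).

9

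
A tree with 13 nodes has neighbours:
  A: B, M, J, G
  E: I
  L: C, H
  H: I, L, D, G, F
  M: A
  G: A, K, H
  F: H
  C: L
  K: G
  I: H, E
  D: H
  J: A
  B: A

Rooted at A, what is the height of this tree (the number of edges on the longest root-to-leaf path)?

4

A deepest node is E, reached by A – G – H – I – E.
That path has 4 edges, so the height is 4.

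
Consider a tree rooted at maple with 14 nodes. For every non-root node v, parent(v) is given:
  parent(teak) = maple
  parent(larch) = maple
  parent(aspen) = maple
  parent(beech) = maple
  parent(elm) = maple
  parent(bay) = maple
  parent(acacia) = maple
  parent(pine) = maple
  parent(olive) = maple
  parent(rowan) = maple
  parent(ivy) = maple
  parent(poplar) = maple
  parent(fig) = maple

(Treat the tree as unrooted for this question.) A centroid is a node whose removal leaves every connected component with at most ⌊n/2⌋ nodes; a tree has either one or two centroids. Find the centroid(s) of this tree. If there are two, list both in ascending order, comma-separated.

Removing maple splits the tree into components of sizes 1, 1, 1, 1, 1, 1, 1, 1, 1, 1, 1, 1, 1; the largest is 1 ≤ ⌊14/2⌋ = 7.
No neighbour of maple does as well, so maple is the unique centroid.

maple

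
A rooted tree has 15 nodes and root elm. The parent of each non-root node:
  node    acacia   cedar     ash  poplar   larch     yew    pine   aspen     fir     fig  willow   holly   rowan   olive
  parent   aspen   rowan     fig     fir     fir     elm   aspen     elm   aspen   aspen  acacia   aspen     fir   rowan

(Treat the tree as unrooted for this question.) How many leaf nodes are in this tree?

Degree-1 nodes: ash, cedar, holly, larch, olive, pine, poplar, willow, yew — 9 of them.

9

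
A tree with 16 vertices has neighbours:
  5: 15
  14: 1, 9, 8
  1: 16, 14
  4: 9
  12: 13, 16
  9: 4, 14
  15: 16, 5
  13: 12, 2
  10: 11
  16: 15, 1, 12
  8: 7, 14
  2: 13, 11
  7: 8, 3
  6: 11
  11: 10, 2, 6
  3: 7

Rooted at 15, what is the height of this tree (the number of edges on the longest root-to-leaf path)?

6

A deepest node is 3, reached by 15–16–1–14–8–7–3.
That path has 6 edges, so the height is 6.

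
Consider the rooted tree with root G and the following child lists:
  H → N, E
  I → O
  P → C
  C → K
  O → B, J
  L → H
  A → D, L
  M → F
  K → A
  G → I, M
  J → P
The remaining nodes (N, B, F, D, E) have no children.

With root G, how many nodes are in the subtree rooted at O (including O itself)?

The subtree rooted at O contains: O, B, J, P, C, K, A, L, D, H, N, E — 12 nodes.

12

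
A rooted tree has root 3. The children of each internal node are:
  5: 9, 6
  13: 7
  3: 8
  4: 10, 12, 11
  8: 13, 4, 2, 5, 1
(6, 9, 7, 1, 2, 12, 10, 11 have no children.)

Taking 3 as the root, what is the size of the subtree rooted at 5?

3

The subtree rooted at 5 contains: 5, 6, 9 — 3 nodes.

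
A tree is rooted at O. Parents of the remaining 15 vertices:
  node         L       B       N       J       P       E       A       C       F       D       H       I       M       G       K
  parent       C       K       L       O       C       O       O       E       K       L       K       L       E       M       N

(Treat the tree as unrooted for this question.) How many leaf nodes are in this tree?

The leaves are A, B, D, F, G, H, I, J, P.
That is 9 leaves.

9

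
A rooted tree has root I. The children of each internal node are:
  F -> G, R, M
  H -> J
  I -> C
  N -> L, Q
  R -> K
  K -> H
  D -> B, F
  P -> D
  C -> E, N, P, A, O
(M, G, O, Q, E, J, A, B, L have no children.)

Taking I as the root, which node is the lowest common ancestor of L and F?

Path L→root: L N C I; path F→root: F D P C I.
First common node: C.

C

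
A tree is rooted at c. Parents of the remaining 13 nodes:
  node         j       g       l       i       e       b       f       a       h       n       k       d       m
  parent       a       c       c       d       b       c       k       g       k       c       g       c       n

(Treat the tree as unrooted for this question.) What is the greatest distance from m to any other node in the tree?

Distances from m peak at 5, attained at j (f, h also at distance 5).
m–n–c–g–a–j

5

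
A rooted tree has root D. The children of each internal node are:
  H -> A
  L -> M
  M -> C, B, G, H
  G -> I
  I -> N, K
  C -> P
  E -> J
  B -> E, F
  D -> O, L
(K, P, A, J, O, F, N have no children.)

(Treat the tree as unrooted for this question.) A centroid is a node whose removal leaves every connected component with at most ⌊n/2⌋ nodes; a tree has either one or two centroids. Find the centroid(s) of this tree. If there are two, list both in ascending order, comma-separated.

M

If M is removed the pieces have sizes 4, 4, 3, 2, 2, all ≤ ⌊16/2⌋ = 8.
No neighbour of M does as well, so M is the unique centroid.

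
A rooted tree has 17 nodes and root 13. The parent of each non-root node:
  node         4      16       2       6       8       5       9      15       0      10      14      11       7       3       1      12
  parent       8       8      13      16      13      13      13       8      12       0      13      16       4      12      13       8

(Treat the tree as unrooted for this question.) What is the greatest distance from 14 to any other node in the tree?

Distances from 14 peak at 5, attained at 10.
14 – 13 – 8 – 12 – 0 – 10

5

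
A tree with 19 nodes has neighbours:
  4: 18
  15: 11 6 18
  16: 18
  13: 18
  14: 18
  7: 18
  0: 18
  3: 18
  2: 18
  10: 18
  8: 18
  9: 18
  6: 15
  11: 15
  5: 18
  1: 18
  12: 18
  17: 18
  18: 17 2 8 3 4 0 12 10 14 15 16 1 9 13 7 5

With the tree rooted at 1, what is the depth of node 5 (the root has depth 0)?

2

Climbing from 5 to the root: 5 → 18 → 1. That's 2 steps.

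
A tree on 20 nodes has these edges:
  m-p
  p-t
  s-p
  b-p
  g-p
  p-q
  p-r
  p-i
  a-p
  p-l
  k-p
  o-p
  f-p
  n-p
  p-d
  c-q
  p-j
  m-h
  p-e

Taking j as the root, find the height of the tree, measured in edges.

3

h sits deepest: j → p → m → h — 3 edges from the root.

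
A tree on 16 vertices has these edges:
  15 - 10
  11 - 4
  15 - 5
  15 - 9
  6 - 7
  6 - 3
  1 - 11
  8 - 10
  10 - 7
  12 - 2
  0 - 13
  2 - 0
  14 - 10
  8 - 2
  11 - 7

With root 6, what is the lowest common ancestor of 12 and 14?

10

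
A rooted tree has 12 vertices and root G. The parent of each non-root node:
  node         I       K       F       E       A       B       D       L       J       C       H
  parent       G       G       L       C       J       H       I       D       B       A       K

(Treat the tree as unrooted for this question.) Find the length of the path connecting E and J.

Walking from E: E - C - A - J. Length 3.

3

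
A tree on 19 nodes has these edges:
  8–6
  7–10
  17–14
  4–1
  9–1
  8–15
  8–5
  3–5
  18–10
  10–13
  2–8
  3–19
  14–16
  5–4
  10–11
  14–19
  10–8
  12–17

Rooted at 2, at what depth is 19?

4

Climbing from 19 to the root: 19 → 3 → 5 → 8 → 2. That's 4 steps.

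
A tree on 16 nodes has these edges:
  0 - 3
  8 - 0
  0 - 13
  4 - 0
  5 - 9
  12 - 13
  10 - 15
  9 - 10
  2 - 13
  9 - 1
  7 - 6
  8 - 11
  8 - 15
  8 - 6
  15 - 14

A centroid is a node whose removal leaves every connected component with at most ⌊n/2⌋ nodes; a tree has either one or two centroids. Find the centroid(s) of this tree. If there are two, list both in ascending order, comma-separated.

8

Delete 8: the remaining components have sizes 6, 6, 2, 1. Max 6 ≤ 8, so 8 is a centroid.
No neighbour of 8 does as well, so 8 is the unique centroid.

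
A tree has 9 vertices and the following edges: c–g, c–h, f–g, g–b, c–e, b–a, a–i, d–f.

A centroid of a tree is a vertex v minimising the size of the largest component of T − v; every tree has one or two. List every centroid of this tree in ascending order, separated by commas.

g

Removing g splits the tree into components of sizes 3, 3, 2; the largest is 3 ≤ ⌊9/2⌋ = 4.
No neighbour of g does as well, so g is the unique centroid.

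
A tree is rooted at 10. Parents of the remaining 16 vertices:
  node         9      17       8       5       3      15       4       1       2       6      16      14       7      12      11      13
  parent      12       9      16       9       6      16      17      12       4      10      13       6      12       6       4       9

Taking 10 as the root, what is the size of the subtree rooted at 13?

13's subtree: {13, 16, 8, 15}, size 4.

4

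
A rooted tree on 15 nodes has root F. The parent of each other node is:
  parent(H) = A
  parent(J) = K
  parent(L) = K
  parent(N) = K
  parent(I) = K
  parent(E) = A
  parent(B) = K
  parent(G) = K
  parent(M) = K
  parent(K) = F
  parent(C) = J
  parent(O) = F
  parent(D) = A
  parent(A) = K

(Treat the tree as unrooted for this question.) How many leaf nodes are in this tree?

The leaves are B, C, D, E, G, H, I, L, M, N, O.
That is 11 leaves.

11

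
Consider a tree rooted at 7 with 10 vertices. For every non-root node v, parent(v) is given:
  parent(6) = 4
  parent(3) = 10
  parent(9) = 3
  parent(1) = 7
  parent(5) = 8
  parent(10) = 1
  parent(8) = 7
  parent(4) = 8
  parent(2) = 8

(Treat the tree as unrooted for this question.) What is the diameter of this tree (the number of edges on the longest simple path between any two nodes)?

7

BFS from 9 reaches 6 last, at distance 7; BFS from 6 confirms no node is farther.
Path: 9–3–10–1–7–8–4–6.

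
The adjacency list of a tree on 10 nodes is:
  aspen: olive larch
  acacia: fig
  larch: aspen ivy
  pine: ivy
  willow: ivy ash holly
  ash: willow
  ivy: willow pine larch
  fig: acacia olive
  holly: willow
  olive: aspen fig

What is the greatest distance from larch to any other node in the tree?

4

Distances from larch peak at 4, attained at acacia.
larch-aspen-olive-fig-acacia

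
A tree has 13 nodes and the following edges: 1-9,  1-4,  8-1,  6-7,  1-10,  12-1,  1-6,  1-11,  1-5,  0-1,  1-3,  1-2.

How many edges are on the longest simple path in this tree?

3

BFS from 7 reaches 3 last, at distance 3; BFS from 3 confirms no node is farther.
Path: 7–6–1–3.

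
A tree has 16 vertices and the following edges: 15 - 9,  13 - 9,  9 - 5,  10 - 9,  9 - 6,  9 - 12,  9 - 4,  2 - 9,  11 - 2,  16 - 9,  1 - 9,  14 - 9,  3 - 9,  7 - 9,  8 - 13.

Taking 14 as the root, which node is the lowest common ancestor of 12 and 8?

9

Ancestors of 12 (toward the root): 12, 9, 14.
Ancestors of 8: 8, 13, 9, 14.
The deepest node appearing in both lists is 9.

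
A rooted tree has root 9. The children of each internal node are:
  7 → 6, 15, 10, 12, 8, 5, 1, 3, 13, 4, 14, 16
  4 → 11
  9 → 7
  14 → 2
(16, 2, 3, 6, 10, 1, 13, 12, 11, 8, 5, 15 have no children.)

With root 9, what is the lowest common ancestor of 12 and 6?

Ancestors of 12 (toward the root): 12, 7, 9.
Ancestors of 6: 6, 7, 9.
The deepest node appearing in both lists is 7.

7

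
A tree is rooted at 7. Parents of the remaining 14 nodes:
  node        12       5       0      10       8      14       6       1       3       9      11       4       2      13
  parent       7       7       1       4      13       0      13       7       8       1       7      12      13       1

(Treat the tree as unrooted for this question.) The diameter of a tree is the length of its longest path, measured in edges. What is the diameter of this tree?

BFS from 10 reaches 3 last, at distance 7; BFS from 3 confirms no node is farther.
Path: 10–4–12–7–1–13–8–3.

7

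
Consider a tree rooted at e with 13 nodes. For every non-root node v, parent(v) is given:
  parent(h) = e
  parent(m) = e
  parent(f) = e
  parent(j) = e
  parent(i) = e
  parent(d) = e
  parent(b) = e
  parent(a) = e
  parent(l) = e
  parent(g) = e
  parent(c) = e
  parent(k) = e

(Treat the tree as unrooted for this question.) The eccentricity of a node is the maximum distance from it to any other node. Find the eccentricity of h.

A farthest node from h is j (i, m, f, a, l, k, g, c, b, d also at distance 2).
The path h-e-j has 2 edges.

2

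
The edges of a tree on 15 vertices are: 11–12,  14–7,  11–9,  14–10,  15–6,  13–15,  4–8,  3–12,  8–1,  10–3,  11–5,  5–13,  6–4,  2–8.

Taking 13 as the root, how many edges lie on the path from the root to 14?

6

13 – 5 – 11 – 12 – 3 – 10 – 14 — 6 edges.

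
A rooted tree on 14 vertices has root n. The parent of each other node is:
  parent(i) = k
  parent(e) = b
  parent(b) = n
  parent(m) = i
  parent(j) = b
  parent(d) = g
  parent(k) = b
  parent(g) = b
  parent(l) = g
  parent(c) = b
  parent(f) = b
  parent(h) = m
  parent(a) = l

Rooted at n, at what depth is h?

5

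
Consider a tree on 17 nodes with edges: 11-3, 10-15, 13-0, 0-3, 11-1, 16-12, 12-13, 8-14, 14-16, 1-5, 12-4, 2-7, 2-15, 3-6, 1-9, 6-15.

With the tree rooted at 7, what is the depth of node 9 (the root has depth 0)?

7

7–2–15–6–3–11–1–9 — 7 edges.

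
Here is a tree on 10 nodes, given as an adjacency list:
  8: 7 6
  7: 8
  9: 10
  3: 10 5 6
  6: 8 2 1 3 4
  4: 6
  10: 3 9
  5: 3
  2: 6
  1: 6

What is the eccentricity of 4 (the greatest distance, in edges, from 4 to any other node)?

A farthest node from 4 is 9.
The path 4 – 6 – 3 – 10 – 9 has 4 edges.

4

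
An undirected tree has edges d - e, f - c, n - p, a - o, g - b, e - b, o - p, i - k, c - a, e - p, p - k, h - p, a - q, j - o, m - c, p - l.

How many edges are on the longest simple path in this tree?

Starting from f, a farthest node is g at distance 7.
One longest path: f–c–a–o–p–e–b–g.
So the diameter is 7.

7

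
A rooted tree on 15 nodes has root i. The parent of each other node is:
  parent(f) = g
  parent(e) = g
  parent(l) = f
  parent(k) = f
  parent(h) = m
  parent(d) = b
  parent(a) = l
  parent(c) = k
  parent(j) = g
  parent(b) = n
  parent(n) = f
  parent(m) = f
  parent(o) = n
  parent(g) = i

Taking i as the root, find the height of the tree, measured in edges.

5

A deepest node is d, reached by i – g – f – n – b – d.
That path has 5 edges, so the height is 5.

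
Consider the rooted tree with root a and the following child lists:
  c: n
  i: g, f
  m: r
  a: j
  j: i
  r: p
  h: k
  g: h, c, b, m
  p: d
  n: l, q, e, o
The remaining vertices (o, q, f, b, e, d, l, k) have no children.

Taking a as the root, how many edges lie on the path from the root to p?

6

Climbing from p to the root: p – r – m – g – i – j – a. That's 6 steps.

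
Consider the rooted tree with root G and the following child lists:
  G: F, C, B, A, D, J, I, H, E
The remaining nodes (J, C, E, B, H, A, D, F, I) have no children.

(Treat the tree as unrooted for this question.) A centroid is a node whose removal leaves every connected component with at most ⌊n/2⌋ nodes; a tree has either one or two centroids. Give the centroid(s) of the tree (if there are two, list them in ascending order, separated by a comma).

Delete G: the remaining components have sizes 1, 1, 1, 1, 1, 1, 1, 1, 1. Max 1 ≤ 5, so G is a centroid.
Every other node leaves some component of size > 5, so the centroid is unique.

G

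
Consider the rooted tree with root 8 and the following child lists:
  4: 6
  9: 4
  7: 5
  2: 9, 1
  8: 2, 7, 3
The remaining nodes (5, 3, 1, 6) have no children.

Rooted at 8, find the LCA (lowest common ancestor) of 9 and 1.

Path 9→root: 9 2 8; path 1→root: 1 2 8.
First common node: 2.

2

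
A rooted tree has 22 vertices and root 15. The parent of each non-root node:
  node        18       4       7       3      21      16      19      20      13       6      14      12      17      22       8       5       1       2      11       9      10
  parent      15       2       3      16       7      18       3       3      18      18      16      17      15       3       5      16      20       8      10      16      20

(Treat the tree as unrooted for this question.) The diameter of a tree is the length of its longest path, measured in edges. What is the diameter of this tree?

8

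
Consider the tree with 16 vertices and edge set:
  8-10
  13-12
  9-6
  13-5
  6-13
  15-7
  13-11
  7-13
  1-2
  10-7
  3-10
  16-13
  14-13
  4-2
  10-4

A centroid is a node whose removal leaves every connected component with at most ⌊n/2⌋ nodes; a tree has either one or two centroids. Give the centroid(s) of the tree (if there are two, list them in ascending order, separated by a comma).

7, 13

Delete 7: the remaining components have sizes 8, 6, 1. Max 8 ≤ 8, so 7 is a centroid.
13 is adjacent to 7 and is also a centroid (the largest component after removing it is likewise 8).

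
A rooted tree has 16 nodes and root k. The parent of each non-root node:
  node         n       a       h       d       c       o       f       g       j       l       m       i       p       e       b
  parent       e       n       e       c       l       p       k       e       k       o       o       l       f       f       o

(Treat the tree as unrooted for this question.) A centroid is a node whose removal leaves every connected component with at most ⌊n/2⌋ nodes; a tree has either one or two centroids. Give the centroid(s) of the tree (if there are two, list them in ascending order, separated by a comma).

f, p

If p is removed the pieces have sizes 8, 7, all ≤ ⌊16/2⌋ = 8.
Its neighbour f also leaves a largest component of size 8, so both are centroids.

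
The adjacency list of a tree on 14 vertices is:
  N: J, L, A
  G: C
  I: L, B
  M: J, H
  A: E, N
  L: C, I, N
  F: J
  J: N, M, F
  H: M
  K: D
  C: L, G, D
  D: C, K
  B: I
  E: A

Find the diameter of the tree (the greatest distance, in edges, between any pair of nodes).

7

Starting from H, a farthest node is K at distance 7.
One longest path: H – M – J – N – L – C – D – K.
So the diameter is 7.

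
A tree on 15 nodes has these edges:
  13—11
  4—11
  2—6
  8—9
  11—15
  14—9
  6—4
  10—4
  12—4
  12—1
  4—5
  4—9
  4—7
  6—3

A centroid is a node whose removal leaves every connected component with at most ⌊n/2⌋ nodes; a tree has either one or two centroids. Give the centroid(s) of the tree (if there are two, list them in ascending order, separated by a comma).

If 4 is removed the pieces have sizes 3, 3, 3, 2, 1, 1, 1, all ≤ ⌊15/2⌋ = 7.
No neighbour of 4 does as well, so 4 is the unique centroid.

4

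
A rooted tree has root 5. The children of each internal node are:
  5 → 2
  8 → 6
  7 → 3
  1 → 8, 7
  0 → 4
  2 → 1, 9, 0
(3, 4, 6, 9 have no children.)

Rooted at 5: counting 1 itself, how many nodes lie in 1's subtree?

5

1's subtree: {1, 7, 8, 3, 6}, size 5.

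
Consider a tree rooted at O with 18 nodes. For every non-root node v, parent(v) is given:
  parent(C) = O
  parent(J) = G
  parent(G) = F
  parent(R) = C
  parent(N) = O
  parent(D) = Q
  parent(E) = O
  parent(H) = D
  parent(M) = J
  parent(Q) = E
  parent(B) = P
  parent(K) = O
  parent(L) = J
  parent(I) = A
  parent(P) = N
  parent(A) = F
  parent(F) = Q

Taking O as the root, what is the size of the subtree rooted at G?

4

The subtree rooted at G contains: G, J, M, L — 4 nodes.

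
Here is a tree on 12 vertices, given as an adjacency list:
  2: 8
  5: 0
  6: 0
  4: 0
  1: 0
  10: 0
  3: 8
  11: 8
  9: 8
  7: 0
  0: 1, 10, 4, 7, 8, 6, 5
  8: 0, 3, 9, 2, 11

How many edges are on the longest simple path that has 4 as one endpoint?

3

The node farthest from 4 is 9 (11, 2, 3 also at distance 3), via 4–0–8–9 — 3 edges.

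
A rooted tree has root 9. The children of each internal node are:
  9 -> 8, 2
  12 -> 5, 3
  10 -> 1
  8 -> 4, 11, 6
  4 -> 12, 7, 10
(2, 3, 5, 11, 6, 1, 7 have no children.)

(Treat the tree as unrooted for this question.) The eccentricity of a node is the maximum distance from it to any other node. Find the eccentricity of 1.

5

Distances from 1 peak at 5, attained at 2.
1–10–4–8–9–2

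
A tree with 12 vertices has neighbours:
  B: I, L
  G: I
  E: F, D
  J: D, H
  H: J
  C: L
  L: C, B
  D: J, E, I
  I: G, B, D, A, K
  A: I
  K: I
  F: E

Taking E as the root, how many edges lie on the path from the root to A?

E – D – I – A — 3 edges.

3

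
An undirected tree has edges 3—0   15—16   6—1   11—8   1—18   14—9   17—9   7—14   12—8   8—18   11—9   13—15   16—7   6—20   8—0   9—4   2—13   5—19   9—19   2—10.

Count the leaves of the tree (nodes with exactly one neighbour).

7

Exactly 7 nodes have a single neighbour: 3, 4, 5, 10, 12, 17, 20.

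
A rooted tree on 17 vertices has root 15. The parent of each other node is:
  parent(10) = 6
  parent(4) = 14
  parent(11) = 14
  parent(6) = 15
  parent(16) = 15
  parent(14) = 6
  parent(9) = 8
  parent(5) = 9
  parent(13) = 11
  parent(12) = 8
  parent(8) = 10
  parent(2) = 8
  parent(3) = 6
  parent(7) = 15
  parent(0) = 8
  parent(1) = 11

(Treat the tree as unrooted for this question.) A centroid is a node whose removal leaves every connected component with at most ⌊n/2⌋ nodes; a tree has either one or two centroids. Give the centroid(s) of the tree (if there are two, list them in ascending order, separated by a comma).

Delete 6: the remaining components have sizes 7, 5, 3, 1. Max 7 ≤ 8, so 6 is a centroid.
No neighbour of 6 does as well, so 6 is the unique centroid.

6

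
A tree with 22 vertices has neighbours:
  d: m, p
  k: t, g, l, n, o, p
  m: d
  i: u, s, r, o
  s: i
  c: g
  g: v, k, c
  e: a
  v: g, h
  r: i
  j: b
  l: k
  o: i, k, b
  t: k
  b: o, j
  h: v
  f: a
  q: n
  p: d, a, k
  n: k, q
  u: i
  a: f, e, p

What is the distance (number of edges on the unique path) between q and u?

5

q–n–k–o–i–u: 5 edges.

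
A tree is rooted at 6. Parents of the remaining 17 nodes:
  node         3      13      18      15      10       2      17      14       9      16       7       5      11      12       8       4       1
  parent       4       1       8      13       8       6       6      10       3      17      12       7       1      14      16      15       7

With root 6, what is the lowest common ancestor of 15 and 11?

1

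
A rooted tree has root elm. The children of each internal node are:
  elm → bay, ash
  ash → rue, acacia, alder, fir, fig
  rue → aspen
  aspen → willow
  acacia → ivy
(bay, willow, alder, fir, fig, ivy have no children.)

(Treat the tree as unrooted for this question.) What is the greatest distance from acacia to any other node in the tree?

4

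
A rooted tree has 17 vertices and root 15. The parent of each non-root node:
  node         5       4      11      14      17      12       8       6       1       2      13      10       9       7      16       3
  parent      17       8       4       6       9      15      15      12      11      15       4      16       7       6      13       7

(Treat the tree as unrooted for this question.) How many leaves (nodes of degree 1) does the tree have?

6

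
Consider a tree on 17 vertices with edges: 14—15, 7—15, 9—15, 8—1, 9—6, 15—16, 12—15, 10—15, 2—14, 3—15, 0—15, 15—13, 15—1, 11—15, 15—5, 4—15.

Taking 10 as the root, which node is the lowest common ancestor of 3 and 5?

15

Ancestors of 3 (toward the root): 3, 15, 10.
Ancestors of 5: 5, 15, 10.
The deepest node appearing in both lists is 15.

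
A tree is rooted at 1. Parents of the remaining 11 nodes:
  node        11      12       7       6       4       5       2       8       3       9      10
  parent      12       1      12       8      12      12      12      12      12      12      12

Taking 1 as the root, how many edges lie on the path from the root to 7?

2

Climbing from 7 to the root: 7 → 12 → 1. That's 2 steps.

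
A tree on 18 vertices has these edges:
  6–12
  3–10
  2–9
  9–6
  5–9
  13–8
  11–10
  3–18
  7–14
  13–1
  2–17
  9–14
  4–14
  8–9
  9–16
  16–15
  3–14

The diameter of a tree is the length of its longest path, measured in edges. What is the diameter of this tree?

Starting from 1, a farthest node is 11 at distance 7.
One longest path: 1 – 13 – 8 – 9 – 14 – 3 – 10 – 11.
So the diameter is 7.

7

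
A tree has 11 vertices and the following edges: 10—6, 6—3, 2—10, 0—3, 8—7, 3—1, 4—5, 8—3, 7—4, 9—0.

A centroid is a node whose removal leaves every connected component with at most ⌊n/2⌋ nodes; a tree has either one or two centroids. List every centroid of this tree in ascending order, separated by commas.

Delete 3: the remaining components have sizes 4, 3, 2, 1. Max 4 ≤ 5, so 3 is a centroid.
No neighbour of 3 does as well, so 3 is the unique centroid.

3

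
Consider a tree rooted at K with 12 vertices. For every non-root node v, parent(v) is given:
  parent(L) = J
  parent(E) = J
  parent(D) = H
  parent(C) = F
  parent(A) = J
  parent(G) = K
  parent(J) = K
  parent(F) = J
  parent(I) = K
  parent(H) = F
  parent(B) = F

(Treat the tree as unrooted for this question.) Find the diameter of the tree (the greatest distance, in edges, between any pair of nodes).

Starting from D, a farthest node is I at distance 5.
One longest path: D - H - F - J - K - I.
So the diameter is 5.

5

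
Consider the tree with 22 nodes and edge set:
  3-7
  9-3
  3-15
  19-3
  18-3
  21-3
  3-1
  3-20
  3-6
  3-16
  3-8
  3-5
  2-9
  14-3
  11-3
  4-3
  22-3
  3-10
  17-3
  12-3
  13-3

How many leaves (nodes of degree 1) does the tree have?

Exactly 20 nodes have a single neighbour: 1, 2, 4, 5, 6, 7, 8, 10, 11, 12, 13, 14, 15, 16, 17, 18, 19, 20, 21, 22.

20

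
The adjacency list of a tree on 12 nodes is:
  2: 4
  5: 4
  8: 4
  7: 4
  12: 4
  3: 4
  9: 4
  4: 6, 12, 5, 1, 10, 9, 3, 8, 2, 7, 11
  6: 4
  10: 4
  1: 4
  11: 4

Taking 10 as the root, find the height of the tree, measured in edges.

2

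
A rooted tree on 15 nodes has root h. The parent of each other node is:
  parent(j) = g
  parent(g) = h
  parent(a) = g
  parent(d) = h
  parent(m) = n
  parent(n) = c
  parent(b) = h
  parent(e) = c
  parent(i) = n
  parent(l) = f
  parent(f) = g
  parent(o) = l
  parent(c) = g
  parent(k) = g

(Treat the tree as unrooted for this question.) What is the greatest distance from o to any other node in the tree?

6

Distances from o peak at 6, attained at i (m also at distance 6).
o–l–f–g–c–n–i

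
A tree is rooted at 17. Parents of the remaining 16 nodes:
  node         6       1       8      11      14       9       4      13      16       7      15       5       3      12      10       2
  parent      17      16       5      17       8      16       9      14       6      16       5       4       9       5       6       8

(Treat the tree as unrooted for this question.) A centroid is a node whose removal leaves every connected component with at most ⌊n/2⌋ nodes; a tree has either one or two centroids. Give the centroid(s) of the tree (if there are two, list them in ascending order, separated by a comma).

If 9 is removed the pieces have sizes 8, 7, 1, all ≤ ⌊17/2⌋ = 8.
No neighbour of 9 does as well, so 9 is the unique centroid.

9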